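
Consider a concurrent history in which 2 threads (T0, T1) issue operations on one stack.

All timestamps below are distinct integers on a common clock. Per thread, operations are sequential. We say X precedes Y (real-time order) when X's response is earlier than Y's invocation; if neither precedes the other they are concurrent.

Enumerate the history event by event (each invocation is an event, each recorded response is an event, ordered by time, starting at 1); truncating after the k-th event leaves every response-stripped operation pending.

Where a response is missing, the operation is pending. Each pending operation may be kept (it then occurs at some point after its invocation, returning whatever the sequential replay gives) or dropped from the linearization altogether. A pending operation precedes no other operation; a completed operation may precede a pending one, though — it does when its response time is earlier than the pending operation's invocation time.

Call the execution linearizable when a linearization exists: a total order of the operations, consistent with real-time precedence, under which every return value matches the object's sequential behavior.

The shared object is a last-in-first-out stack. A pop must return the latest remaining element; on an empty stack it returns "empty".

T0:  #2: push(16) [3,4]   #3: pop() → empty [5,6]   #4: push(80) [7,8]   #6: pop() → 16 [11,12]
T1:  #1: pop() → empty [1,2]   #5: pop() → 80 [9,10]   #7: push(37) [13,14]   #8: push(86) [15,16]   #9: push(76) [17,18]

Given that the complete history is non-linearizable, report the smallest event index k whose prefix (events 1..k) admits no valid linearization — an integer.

6

events 1..5 are linearizable, e.g. via #1, #2:
1. #1 pop() → empty, leaving stack <>
2. #2 push(16), leaving stack <16>
adding event 6 (#3 responds at 6) leaves no legal real-time order
take #1, #2, #3: step 3 already fails, because #3 pop() → empty cannot occur there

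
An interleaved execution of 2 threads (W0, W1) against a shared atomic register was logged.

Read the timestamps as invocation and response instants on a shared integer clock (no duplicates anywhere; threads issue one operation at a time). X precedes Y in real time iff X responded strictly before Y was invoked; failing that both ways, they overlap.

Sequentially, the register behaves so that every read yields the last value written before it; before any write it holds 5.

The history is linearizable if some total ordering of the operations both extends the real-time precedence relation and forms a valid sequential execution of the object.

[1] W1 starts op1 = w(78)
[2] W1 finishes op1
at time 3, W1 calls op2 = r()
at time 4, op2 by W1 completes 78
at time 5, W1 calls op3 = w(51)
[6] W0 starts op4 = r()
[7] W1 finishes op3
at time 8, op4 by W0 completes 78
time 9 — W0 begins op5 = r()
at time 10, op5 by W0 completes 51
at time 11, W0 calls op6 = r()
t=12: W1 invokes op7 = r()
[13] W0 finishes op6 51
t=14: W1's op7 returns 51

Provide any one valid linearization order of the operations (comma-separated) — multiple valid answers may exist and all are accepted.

op1, op2, op4, op3, op5, op6, op7

after step 1 (op1 w(78)): value 78
after step 2 (op2 r() → 78): value 78
after step 3 (op4 r() → 78): value 78
after step 4 (op3 w(51)): value 51
after step 5 (op5 r() → 51): value 51
after step 6 (op6 r() → 51): value 51
after step 7 (op7 r() → 51): value 51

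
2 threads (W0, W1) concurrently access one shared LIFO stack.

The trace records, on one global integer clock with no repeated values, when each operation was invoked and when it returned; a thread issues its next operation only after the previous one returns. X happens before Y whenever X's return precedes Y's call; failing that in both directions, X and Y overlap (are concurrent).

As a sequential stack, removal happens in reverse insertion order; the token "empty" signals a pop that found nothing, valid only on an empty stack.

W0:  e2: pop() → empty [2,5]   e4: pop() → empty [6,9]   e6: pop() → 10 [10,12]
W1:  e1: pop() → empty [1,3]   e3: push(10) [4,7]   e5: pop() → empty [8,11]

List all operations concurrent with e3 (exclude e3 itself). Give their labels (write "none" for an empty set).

e3 runs from 4 to 7; window-overlapping ops are concurrent
e1 [1,3]: before
e2 [2,5]: concurrent
e4 [6,9]: concurrent
e5 [8,11]: after
e6 [10,12]: after

e2, e4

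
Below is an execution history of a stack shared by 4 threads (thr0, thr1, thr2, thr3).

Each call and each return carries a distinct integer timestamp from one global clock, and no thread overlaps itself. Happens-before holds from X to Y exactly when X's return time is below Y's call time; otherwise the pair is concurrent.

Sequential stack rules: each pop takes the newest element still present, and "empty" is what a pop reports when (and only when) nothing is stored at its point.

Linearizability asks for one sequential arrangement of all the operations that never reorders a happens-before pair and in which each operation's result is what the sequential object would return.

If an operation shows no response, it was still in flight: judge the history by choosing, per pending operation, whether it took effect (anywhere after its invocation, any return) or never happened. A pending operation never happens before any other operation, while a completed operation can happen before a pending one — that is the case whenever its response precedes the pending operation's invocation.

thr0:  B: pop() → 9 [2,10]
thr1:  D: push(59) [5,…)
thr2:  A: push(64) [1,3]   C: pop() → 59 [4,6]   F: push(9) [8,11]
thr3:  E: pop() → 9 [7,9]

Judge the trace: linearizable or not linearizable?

not linearizable

the violation lands at event 10, B's response at time 10: events 1..9 linearize, events 1..10 do not
4 orders of the 4 completed stack ops respect real time; none is legal
including or dropping the 2 pending operations (D, F) in any combination fails
for example A, B, C, E (pending dropped) fails at step 2: B pop() → 9 is not legal there
for example A, C, B, E (pending dropped) fails at step 2: C pop() → 59 is not legal there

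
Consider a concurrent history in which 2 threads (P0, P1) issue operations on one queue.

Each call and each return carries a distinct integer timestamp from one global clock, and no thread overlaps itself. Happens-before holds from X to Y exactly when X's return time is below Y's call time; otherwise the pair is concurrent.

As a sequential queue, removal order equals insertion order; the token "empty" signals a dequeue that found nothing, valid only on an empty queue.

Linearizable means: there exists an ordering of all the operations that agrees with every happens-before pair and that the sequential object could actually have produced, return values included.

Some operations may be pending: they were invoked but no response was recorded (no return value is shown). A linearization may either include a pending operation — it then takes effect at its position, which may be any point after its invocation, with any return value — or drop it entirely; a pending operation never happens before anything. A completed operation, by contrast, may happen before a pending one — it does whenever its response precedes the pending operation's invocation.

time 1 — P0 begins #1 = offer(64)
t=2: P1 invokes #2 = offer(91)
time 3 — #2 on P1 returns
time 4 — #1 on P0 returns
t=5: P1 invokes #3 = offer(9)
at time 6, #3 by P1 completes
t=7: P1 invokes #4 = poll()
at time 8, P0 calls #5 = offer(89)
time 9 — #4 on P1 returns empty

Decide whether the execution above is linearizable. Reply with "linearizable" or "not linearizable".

not linearizable

events 1..8 are fine; event 9 — the response of #4 at time 9 — makes the prefix non-linearizable
all 2 real-time-respecting orders fail — 4 completed queue operations, no legal replay
completion choices over the 1 pending operation (#5) were checked; none helps
take #1, #2, #3, #4 (pending dropped): step 4 already fails, because #4 poll() → empty cannot occur there
take #2, #1, #3, #4 (pending dropped): step 4 already fails, because #4 poll() → empty cannot occur there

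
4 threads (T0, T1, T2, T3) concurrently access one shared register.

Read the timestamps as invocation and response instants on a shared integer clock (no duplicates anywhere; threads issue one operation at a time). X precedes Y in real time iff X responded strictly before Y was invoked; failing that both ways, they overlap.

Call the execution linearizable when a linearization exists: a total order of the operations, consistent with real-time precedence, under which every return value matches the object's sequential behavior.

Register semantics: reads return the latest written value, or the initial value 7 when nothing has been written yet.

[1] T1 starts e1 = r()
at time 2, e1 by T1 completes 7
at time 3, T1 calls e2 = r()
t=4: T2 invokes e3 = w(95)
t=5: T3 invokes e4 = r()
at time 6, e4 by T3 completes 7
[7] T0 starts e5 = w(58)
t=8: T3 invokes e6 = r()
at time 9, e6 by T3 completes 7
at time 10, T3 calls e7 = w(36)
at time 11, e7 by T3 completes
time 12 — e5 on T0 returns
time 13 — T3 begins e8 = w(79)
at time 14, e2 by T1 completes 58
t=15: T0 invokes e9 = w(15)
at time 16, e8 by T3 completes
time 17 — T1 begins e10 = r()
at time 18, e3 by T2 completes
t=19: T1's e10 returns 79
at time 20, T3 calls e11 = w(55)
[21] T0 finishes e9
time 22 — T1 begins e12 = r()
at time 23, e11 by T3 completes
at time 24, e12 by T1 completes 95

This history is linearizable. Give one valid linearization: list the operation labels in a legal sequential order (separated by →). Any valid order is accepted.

step 1: e1 r() → 7 — value 7
step 2: e4 r() → 7 — value 7
step 3: e6 r() → 7 — value 7
step 4: e5 w(58) — value 58
step 5: e2 r() → 58 — value 58
step 6: e7 w(36) — value 36
step 7: e8 w(79) — value 79
step 8: e10 r() → 79 — value 79
step 9: e9 w(15) — value 15
step 10: e3 w(95) — value 95
step 11: e12 r() → 95 — value 95
step 12: e11 w(55) — value 55

e1 → e4 → e6 → e5 → e2 → e7 → e8 → e10 → e9 → e3 → e12 → e11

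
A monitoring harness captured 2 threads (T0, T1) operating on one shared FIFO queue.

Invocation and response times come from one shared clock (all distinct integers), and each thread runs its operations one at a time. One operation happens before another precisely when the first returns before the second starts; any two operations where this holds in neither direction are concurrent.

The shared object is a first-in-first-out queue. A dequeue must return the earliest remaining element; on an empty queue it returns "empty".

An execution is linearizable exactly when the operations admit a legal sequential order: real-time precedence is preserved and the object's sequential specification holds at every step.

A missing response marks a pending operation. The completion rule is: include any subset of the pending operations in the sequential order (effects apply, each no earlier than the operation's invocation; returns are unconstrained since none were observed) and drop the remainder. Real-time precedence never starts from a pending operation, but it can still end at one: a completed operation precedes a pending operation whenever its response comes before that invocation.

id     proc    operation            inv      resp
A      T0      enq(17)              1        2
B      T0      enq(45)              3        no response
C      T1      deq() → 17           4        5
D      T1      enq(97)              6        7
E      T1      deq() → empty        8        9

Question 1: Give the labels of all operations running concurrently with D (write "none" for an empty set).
B

D spans [6,7]; an op avoiding the whole window 6..7 is ordered, any other is concurrent
A [1,2]: before
B [3,…): concurrent
C [4,5]: before
E [8,9]: after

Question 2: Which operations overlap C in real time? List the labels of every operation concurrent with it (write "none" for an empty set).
B

C spans [4,5]: anything still running between times 4 and 5 counts as concurrent
A [1,2]: before
B [3,…): concurrent
D [6,7]: after
E [8,9]: after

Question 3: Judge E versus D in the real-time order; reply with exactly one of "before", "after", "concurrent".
after

E spans [8,9], D spans [6,7]
resp(D)=7 < inv(E)=8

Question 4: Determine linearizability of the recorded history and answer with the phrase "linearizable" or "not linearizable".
not linearizable

the violation lands at event 9, E's response at time 9: events 1..8 linearize, events 1..9 do not
exhaustive check: the 4 completed FIFO queue ops admit one real-time order; illegal
include/drop combinations of the 1 pending operation (B) were all tried; none helps
e.g. A, C, D, E (pending dropped): illegal at step 4, since E deq() → empty cannot apply there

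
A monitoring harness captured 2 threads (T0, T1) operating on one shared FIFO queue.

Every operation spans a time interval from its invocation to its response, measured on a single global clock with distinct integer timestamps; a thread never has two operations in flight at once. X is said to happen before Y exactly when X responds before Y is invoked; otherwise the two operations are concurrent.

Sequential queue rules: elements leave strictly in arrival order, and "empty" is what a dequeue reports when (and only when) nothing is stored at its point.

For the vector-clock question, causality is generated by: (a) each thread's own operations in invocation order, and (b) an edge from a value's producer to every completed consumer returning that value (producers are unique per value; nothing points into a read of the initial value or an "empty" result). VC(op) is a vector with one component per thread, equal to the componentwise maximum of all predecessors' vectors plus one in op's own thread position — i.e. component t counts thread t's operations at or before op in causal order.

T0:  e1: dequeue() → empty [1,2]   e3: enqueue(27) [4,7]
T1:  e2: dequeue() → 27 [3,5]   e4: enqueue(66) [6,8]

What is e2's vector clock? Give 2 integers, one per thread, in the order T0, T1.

(2, 1)

invoked at 1, e1 has no predecessors; its own T0 bump gives (1, 0)
merge at e3 (invoked 4): VC(e1)=(1, 0), own-thread bump on T0 → (2, 0)
merge at e2 (invoked 3): VC(e3)=(2, 0), own-thread bump on T1 → (2, 1)
merge at e4 (invoked 6): VC(e2)=(2, 1), own-thread bump on T1 → (2, 2)
target: VC(e2) = (2, 1)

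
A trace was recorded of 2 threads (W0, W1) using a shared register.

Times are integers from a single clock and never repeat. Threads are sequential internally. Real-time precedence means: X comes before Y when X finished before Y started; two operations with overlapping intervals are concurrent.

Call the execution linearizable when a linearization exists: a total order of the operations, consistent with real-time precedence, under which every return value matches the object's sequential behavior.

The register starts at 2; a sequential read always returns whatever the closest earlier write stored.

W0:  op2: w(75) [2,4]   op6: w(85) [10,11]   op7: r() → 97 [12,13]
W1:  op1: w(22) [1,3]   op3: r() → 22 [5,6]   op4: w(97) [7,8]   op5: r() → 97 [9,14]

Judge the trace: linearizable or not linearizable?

not linearizable

cut after 12 events: linearizable; cut after 13 events (op7 responds, time 13): not linearizable
6 completed operations, 2 real-time-consistent orders — every register replay fails
completion choices over the 1 pending operation (op5) were checked; none helps
one such order, op1, op2, op3, op4, op6, op7 (pending dropped), breaks at step 3 where op3 r() → 22 is illegal
one such order, op2, op1, op3, op4, op6, op7 (pending dropped), breaks at step 6 where op7 r() → 97 is illegal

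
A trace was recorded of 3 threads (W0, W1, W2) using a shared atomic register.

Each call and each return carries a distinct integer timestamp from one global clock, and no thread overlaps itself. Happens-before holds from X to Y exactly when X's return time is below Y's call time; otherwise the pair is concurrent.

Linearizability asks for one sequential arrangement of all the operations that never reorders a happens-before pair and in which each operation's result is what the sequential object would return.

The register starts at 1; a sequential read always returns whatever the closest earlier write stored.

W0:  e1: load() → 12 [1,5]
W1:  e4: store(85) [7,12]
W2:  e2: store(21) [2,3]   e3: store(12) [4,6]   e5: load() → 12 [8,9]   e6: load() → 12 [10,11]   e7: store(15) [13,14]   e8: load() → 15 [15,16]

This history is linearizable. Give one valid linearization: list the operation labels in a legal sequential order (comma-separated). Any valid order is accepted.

step 1: e2 store(21) — value 21
step 2: e3 store(12) — value 12
step 3: e1 load() → 12 — value 12
step 4: e5 load() → 12 — value 12
step 5: e6 load() → 12 — value 12
step 6: e4 store(85) — value 85
step 7: e7 store(15) — value 15
step 8: e8 load() → 15 — value 15

e2, e3, e1, e5, e6, e4, e7, e8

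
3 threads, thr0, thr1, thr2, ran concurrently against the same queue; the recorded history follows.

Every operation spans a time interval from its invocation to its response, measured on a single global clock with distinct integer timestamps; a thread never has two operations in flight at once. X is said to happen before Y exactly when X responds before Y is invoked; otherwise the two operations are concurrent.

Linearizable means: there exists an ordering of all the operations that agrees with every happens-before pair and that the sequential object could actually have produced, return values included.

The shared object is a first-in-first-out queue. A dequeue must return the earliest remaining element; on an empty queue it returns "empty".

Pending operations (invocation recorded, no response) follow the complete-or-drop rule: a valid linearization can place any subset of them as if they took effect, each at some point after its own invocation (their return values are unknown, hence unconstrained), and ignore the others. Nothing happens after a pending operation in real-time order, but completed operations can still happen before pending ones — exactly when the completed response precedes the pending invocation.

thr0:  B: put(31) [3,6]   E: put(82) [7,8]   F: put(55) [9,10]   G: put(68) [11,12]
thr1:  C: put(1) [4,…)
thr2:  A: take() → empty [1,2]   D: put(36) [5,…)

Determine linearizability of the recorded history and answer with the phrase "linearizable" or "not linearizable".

one valid linearization: A, B, C, D, E, F, G
step 1: A take() → empty — queue <>
step 2: B put(31) — queue <31>
step 3: C put(1) (pending, included) — queue <31,1>
step 4: D put(36) (pending, included) — queue <31,1,36>
step 5: E put(82) — queue <31,1,36,82>
step 6: F put(55) — queue <31,1,36,82,55>
step 7: G put(68) — queue <31,1,36,82,55,68>

linearizable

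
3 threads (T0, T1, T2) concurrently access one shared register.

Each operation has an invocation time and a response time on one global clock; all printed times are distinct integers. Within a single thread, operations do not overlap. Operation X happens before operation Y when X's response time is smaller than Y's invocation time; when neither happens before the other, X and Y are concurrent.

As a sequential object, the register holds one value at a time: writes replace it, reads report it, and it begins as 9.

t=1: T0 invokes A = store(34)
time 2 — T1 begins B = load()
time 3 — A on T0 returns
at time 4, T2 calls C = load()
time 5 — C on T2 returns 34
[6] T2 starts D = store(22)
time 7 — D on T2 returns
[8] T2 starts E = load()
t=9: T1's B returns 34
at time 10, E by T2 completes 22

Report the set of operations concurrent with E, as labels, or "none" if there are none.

concurrent with E ([8,10]): every op whose interval crosses 8..10
A [1,3]: before
B [2,9]: concurrent
C [4,5]: before
D [6,7]: before

B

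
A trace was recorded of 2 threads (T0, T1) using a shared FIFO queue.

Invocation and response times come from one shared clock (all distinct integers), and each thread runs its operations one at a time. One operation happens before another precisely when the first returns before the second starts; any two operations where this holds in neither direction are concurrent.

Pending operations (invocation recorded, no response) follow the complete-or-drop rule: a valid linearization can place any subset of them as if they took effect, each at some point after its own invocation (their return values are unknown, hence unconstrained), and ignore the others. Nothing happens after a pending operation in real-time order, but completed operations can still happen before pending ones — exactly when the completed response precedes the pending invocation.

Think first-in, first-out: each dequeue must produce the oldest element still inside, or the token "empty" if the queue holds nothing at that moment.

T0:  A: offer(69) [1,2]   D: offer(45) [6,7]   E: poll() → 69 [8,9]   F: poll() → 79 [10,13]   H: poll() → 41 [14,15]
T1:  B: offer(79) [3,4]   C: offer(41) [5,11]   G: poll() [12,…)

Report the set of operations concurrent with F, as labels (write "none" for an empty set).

overlap test against F [10,13]: concurrent iff the interval meets 10..13
A [1,2]: before
B [3,4]: before
C [5,11]: concurrent
D [6,7]: before
E [8,9]: before
G [12,…): concurrent
H [14,15]: after

C, G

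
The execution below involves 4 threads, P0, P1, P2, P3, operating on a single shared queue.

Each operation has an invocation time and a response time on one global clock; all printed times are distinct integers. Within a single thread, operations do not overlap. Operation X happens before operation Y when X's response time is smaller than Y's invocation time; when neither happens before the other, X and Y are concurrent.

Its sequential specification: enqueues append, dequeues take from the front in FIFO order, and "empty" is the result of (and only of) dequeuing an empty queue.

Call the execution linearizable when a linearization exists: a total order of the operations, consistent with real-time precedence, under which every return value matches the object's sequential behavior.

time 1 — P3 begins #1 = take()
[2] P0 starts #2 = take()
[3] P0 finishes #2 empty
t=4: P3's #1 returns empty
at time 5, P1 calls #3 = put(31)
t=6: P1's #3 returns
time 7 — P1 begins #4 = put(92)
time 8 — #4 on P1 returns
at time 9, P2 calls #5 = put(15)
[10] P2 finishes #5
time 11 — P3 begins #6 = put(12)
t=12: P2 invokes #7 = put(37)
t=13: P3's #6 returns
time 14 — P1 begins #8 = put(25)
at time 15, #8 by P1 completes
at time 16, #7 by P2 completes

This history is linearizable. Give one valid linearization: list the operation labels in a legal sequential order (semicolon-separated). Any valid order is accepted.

#1; #2; #3; #4; #5; #6; #7; #8

after step 1 (#1 take() → empty): queue <>
after step 2 (#2 take() → empty): queue <>
after step 3 (#3 put(31)): queue <31>
after step 4 (#4 put(92)): queue <31,92>
after step 5 (#5 put(15)): queue <31,92,15>
after step 6 (#6 put(12)): queue <31,92,15,12>
after step 7 (#7 put(37)): queue <31,92,15,12,37>
after step 8 (#8 put(25)): queue <31,92,15,12,37,25>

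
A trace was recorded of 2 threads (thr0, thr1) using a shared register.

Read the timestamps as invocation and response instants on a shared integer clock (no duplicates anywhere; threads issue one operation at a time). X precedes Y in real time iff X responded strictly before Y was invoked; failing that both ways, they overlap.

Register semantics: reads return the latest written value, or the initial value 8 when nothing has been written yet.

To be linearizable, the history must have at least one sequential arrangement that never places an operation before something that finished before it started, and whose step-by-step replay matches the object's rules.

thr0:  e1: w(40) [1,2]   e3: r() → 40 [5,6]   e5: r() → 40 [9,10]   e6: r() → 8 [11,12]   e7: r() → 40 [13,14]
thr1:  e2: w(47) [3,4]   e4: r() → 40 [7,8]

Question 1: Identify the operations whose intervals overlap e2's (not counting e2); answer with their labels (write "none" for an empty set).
Answer: none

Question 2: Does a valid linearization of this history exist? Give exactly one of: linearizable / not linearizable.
not linearizable

events 1..5 are fine; event 6 — the response of e3 at time 6 — makes the prefix non-linearizable
exhaustive check: the 3 completed register ops admit one real-time order; illegal
e.g. e1, e2, e3: illegal at step 3, since e3 r() → 40 cannot apply there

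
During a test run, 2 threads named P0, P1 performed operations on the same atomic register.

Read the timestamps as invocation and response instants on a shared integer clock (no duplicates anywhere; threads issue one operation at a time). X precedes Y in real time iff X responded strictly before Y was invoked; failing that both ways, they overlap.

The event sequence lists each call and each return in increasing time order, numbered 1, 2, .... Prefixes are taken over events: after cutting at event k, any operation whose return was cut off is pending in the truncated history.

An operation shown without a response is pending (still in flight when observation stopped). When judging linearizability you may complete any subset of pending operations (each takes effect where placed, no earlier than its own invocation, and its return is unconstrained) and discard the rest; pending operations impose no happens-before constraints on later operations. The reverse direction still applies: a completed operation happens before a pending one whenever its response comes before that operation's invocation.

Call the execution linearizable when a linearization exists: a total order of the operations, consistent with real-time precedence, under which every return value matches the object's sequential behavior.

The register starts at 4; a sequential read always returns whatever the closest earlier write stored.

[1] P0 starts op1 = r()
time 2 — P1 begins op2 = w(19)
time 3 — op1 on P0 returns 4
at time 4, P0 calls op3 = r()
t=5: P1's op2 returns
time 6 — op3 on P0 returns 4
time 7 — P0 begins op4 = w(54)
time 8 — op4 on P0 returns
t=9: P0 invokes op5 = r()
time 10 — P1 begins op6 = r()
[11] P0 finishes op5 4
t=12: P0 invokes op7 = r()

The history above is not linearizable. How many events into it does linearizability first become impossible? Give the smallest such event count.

11

a valid linearization of events 1..10 exists, for instance op1, op3, op2, op4:
step 1: op1 r() → 4 — value 4
step 2: op3 r() → 4 — value 4
step 3: op2 w(19) — value 19
step 4: op4 w(54) — value 54
event 11 — op5's response, time 11 — after it, nothing linearizes
no completion choice of the 1 pending operation (op6) rescues it — every subset was tried
one such order, op1, op2, op3, op4, op5 (pending dropped), breaks at step 3 where op3 r() → 4 is illegal
one such order, op1, op3, op2, op4, op5 (pending dropped), breaks at step 5 where op5 r() → 4 is illegal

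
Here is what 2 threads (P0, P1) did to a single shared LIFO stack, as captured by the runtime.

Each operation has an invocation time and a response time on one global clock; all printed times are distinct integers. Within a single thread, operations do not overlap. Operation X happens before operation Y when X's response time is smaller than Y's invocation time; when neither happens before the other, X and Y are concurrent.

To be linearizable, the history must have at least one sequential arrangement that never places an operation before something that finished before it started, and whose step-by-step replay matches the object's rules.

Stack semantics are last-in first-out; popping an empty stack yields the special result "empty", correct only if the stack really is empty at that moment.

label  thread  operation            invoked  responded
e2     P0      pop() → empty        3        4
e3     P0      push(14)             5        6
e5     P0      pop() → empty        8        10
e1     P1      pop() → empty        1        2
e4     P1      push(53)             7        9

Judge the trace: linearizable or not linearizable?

not linearizable

events 1..9 are fine; event 10 — the response of e5 at time 10 — makes the prefix non-linearizable
checked exhaustively: 2 real-time-consistent orders of 5 completed operations, zero legal LIFO stack replays
for example e1, e2, e3, e4, e5 fails at step 5: e5 pop() → empty is not legal there
for example e1, e2, e3, e5, e4 fails at step 4: e5 pop() → empty is not legal there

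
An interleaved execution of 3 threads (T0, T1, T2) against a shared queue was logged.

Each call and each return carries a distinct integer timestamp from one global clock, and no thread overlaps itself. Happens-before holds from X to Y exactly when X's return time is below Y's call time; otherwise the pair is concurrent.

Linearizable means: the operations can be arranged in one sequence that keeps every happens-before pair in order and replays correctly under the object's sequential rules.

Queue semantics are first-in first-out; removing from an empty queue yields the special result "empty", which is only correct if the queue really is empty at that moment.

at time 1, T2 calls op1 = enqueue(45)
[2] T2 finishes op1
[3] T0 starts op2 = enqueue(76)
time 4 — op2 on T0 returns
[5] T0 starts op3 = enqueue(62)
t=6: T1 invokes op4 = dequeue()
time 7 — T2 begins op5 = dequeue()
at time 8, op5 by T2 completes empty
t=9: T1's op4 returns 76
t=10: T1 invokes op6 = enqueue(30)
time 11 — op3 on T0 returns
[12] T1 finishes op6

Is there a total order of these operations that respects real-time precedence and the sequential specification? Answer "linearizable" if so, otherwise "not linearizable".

not linearizable

already the first 8 events (up to op5's response at time 8) admit no linearization; the first 7 still do
exhaustive check: the 3 completed queue ops admit one real-time order; illegal
no completion choice of the 2 pending operations (op3, op4) rescues it — every subset was tried
e.g. op1, op2, op5 (pending dropped): illegal at step 3, since op5 dequeue() → empty cannot apply there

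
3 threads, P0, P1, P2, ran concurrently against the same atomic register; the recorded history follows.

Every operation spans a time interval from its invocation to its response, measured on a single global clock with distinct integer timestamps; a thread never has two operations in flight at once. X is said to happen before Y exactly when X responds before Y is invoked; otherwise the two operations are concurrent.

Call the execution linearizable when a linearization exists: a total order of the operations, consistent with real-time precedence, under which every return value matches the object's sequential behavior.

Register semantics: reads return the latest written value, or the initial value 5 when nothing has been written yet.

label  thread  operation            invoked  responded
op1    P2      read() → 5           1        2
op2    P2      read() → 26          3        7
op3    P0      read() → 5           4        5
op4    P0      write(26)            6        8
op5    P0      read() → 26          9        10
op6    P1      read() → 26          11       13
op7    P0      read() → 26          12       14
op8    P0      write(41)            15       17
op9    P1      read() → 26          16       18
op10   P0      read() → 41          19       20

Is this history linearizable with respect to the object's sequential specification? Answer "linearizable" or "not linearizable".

a witness: op1, op3, op4, op2, op5, op6, op7, op9, op8, op10
after step 1 (op1 read() → 5): value 5
after step 2 (op3 read() → 5): value 5
after step 3 (op4 write(26)): value 26
after step 4 (op2 read() → 26): value 26
after step 5 (op5 read() → 26): value 26
after step 6 (op6 read() → 26): value 26
after step 7 (op7 read() → 26): value 26
after step 8 (op9 read() → 26): value 26
after step 9 (op8 write(41)): value 41
after step 10 (op10 read() → 41): value 41

linearizable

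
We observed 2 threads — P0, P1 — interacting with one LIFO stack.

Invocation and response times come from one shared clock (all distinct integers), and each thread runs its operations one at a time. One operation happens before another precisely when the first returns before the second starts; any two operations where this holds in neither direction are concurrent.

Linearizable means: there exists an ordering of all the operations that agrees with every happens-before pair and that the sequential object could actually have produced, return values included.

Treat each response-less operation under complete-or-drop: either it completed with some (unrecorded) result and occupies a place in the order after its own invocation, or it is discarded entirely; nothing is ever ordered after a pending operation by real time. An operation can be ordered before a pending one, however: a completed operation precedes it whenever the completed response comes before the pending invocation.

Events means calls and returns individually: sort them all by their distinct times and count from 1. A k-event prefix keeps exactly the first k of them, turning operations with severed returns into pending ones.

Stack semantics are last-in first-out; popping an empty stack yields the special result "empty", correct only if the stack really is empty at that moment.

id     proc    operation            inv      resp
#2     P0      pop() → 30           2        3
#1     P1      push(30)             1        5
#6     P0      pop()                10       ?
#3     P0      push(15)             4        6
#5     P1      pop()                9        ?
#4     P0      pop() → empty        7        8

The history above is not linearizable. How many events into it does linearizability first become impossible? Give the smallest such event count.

events 1..7 are linearizable; a witness order is #1, #2, #3:
1. #1 push(30), leaving stack <30>
2. #2 pop() → 30, leaving stack <>
3. #3 push(15), leaving stack <15>
with event 8 included (#4 responding at time 8), all real-time-consistent orders fail
one such order, #1, #2, #3, #4, breaks at step 4 where #4 pop() → empty is illegal
one such order, #2, #1, #3, #4, breaks at step 1 where #2 pop() → 30 is illegal

8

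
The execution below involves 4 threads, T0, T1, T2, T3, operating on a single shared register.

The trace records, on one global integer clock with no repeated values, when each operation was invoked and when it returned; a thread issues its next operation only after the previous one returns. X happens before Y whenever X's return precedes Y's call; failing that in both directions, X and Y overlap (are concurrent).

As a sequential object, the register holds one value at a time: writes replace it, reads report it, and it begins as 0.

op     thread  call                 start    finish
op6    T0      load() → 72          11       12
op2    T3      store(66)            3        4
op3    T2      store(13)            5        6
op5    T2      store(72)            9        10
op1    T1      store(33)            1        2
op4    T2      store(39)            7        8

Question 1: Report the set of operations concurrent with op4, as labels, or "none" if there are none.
Answer: none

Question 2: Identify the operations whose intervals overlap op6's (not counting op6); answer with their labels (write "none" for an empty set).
Answer: none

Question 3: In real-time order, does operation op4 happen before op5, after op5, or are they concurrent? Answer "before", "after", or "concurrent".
Answer: before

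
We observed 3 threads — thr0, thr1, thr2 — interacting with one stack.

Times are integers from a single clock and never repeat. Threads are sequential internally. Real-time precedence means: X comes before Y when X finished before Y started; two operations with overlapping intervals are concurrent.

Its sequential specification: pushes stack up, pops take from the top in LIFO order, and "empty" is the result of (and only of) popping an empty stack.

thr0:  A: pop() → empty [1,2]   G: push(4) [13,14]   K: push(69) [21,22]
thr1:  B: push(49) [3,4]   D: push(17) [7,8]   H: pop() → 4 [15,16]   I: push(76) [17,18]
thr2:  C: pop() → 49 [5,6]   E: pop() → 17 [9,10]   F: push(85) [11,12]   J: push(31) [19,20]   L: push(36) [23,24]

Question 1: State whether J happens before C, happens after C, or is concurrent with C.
after

J spans [19,20], C spans [5,6]
resp(C)=6 < inv(J)=19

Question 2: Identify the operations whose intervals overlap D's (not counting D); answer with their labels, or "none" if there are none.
none

D runs from 7 to 8; window-overlapping ops are concurrent
A [1,2]: before
B [3,4]: before
C [5,6]: before
E [9,10]: after
F [11,12]: after
G [13,14]: after
H [15,16]: after
I [17,18]: after
J [19,20]: after
K [21,22]: after
L [23,24]: after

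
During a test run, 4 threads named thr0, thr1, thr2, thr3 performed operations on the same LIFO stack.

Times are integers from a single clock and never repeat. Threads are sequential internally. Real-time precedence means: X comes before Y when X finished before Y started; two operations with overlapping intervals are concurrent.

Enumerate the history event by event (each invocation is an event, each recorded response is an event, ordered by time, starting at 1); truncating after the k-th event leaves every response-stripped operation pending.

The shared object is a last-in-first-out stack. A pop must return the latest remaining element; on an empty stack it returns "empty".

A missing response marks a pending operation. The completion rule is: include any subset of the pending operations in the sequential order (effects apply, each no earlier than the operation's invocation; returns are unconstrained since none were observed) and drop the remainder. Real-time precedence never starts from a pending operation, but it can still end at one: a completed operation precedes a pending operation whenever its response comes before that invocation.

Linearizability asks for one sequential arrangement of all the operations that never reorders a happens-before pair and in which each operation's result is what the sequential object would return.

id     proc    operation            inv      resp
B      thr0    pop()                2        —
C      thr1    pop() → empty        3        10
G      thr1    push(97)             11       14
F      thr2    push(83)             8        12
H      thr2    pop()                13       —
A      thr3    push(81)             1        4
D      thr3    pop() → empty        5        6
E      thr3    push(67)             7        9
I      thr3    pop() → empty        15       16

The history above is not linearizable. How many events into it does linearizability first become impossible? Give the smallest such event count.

16

events 1..15 are linearizable, e.g. via A, B, C, D, E, F, G:
after step 1 (A push(81)): stack <81>
after step 2 (B pop() (pending, included)): stack <>
after step 3 (C pop() → empty): stack <>
after step 4 (D pop() → empty): stack <>
after step 5 (E push(67)): stack <67>
after step 6 (F push(83)): stack <67,83>
after step 7 (G push(97)): stack <67,83,97>
with event 16 included (I responding at time 16), all real-time-consistent orders fail
include/drop combinations of the 2 pending operations (B, H) were all tried; none helps
sample order A, C, D, E, F, G, I (pending dropped) stalls at step 2 — C pop() → empty has no legal effect
sample order A, C, D, E, G, F, I (pending dropped) stalls at step 2 — C pop() → empty has no legal effect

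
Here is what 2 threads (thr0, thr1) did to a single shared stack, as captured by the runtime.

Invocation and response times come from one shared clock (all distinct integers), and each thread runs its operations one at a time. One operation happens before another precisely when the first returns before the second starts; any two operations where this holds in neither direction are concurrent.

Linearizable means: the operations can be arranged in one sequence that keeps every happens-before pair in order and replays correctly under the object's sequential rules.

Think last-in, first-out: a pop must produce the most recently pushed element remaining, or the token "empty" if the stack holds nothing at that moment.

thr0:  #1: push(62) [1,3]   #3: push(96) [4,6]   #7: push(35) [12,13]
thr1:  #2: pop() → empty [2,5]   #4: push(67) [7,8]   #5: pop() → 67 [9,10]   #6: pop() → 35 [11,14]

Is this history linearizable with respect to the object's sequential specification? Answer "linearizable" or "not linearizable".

linearizable

one valid linearization: #2, #1, #3, #4, #5, #7, #6
step 1: #2 pop() → empty — stack <>
step 2: #1 push(62) — stack <62>
step 3: #3 push(96) — stack <62,96>
step 4: #4 push(67) — stack <62,96,67>
step 5: #5 pop() → 67 — stack <62,96>
step 6: #7 push(35) — stack <62,96,35>
step 7: #6 pop() → 35 — stack <62,96>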